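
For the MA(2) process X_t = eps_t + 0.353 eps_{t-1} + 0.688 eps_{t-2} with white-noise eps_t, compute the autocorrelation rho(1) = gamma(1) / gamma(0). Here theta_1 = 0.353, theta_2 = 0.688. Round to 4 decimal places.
\rho(1) = 0.3729

For an MA(q) process with theta_0 = 1, the autocovariance is
  gamma(k) = sigma^2 * sum_{i=0..q-k} theta_i * theta_{i+k},
and rho(k) = gamma(k) / gamma(0). Sigma^2 cancels.
  numerator   = (1)*(0.353) + (0.353)*(0.688) = 0.595864.
  denominator = (1)^2 + (0.353)^2 + (0.688)^2 = 1.597953.
  rho(1) = 0.595864 / 1.597953 = 0.3729.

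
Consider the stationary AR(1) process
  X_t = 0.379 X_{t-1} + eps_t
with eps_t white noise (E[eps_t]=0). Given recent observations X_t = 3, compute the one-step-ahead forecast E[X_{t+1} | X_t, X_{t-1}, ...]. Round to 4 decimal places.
E[X_{t+1} \mid \mathcal F_t] = 1.1370

For an AR(p) model X_t = c + sum_i phi_i X_{t-i} + eps_t, the
one-step-ahead conditional mean is
  E[X_{t+1} | X_t, ...] = c + sum_i phi_i X_{t+1-i}.
Substitute known values:
  E[X_{t+1} | ...] = (0.379) * (3)
                   = 1.1370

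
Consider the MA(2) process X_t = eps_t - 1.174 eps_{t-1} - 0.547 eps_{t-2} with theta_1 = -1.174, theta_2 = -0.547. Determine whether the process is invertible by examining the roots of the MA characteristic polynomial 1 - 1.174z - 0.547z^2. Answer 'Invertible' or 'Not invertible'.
\text{Not invertible}

The MA(q) characteristic polynomial is P(z) = 1 - 1.174z - 0.547z^2.
Invertibility requires all roots to lie outside the unit circle, i.e. |z| > 1 for every root.
Set 1 + (-1.174) z + (-0.547) z^2 = 0, i.e. a z^2 + b z + c = 0 with a = -0.547, b = -1.174, c = 1.
Discriminant D = b^2 - 4ac = (-1.174)^2 - 4*(-0.547)*1 = 1.378276 - (-2.188) = 3.566276.
D >= 0, so the roots are real: z = (-b +/- sqrt(D)) / (2a) = (1.174 +/- 1.888459) / (-1.094).
  z_1 = (1.174 + 1.888459) / (-1.094) = -2.7993,   |z_1| = 2.7993.
  z_2 = (1.174 - 1.888459) / (-1.094) = 0.6531,   |z_2| = 0.6531.
Moduli of all roots: 2.7993, 0.6531.
All moduli strictly greater than 1? No.
Verdict: Not invertible.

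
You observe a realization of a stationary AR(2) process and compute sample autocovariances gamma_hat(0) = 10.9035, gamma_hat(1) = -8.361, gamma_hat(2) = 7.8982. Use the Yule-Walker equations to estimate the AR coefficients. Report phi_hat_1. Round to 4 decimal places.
\hat\phi_{1} = -0.5130

The Yule-Walker equations for an AR(p) process read, in matrix form,
  Gamma_p phi = r_p,   with   (Gamma_p)_{ij} = gamma(|i - j|),
                       (r_p)_i = gamma(i),   i,j = 1..p.
Substitute the sample gammas (Toeplitz matrix and right-hand side of size 2):
  Gamma_p = [[10.9035, -8.361], [-8.361, 10.9035]]
  r_p     = [-8.361, 7.8982]
Written out:
  10.9035 phi_1 - 8.361 phi_2 = -8.361
  -8.361 phi_1 + 10.9035 phi_2 = 7.8982
Solve by Cramer's rule:
  det = gamma(0)^2 - gamma(1)^2 = (10.9035)^2 - (-8.361)^2 = 118.88631225 - 69.906321 = 48.97999125
  phi_hat_1 = [gamma(1) gamma(0) - gamma(1) gamma(2)] / det = [(-8.361)(10.9035) - (-8.361)(7.8982)] / 48.97999125 = -25.1273133 / 48.97999125 = -0.513
  phi_hat_2 = [gamma(0) gamma(2) - gamma(1)^2] / det = [(10.9035)(7.8982) - (-8.361)^2] / 48.97999125 = 16.2117027 / 48.97999125 = 0.331
So phi_hat = [-0.5130, 0.3310].
Therefore phi_hat_1 = -0.5130.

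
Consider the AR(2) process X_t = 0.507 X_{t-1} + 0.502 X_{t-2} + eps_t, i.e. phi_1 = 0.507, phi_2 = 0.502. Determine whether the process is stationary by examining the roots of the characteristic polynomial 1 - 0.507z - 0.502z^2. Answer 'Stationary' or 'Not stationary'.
\text{Not stationary}

The AR(p) characteristic polynomial is P(z) = 1 - 0.507z - 0.502z^2.
Stationarity requires all roots to lie outside the unit circle, i.e. |z| > 1 for every root.
Set 1 + (-0.507) z + (-0.502) z^2 = 0, i.e. a z^2 + b z + c = 0 with a = -0.502, b = -0.507, c = 1.
Discriminant D = b^2 - 4ac = (-0.507)^2 - 4*(-0.502)*1 = 0.257049 - (-2.008) = 2.265049.
D >= 0, so the roots are real: z = (-b +/- sqrt(D)) / (2a) = (0.507 +/- 1.505008) / (-1.004).
  z_1 = (0.507 + 1.505008) / (-1.004) = -2.004,   |z_1| = 2.004.
  z_2 = (0.507 - 1.505008) / (-1.004) = 0.994,   |z_2| = 0.994.
Moduli of all roots: 2.0040, 0.9940.
All moduli strictly greater than 1? No.
Verdict: Not stationary.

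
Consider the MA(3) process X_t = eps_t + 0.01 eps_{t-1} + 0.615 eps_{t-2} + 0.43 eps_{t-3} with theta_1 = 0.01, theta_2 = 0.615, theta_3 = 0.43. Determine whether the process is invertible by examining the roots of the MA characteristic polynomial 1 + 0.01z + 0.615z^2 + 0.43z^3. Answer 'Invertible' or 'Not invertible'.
\text{Invertible}

The MA(q) characteristic polynomial is P(z) = 1 + 0.01z + 0.615z^2 + 0.43z^3.
Invertibility requires all roots to lie outside the unit circle, i.e. |z| > 1 for every root.
Degree 3: look for a simple real root z0 first, then factor out (1 - z/z0) and solve the remaining quadratic.
Testing z0 = -2: P(-2) = 1 + (0.01)(-2) + (0.615)(-2)^2 + (0.43)(-2)^3
  = 1 + (-0.02) + (2.46) + (-3.44) = 0.  So z_0 = -2 is a root, |z_0| = 2.
Divide out the factor (1 + 0.5 z) = (1 - z/z0) (since 1/z0 = -0.5):
  P(z) = (1 + 0.5 z)(1 + (-0.49) z + (0.86) z^2)
  [check: z-coef -0.49 - (-0.5) = 0.01; z^2-coef 0.86 - (-0.5)(-0.49) = 0.615; z^3-coef -(-0.5)(0.86) = 0.43.]
Remaining roots from the quadratic factor 1 + (-0.49) z + (0.86) z^2:
  Set 1 + (-0.49) z + (0.86) z^2 = 0, i.e. a z^2 + b z + c = 0 with a = 0.86, b = -0.49, c = 1.
  Discriminant D = b^2 - 4ac = (-0.49)^2 - 4*(0.86)*1 = 0.2401 - (3.44) = -3.1999.
  D < 0, so the roots are the complex-conjugate pair z = (-b +/- i sqrt(-D)) / (2a) = 0.2849 +/- 1.04i.
  For a conjugate pair |z|^2 = z * conj(z) = (product of roots) = c/a = 1/(0.86) = 1.162791, so |z| = sqrt(1.162791) = 1.0783 for both roots.
Moduli of all roots: 2.0000, 1.0783, 1.0783.
All moduli strictly greater than 1? Yes.
Verdict: Invertible.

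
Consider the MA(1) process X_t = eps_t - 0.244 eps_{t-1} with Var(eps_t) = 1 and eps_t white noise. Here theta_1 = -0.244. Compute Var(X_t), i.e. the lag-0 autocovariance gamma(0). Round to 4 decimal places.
\gamma(0) = 1.0595

For an MA(q) process X_t = eps_t + sum_i theta_i eps_{t-i} with
Var(eps_t) = sigma^2, the variance is
  gamma(0) = sigma^2 * (1 + sum_i theta_i^2).
  sum_i theta_i^2 = (-0.244)^2 = 0.059536.
  gamma(0) = 1 * (1 + 0.059536) = 1 * 1.059536 = 1.059536, which rounds to 1.0595.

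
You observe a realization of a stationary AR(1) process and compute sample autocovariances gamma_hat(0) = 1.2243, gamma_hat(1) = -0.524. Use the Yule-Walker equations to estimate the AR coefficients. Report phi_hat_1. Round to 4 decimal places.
\hat\phi_{1} = -0.4280

The Yule-Walker equations for an AR(p) process read, in matrix form,
  Gamma_p phi = r_p,   with   (Gamma_p)_{ij} = gamma(|i - j|),
                       (r_p)_i = gamma(i),   i,j = 1..p.
Substitute the sample gammas (Toeplitz matrix and right-hand side of size 1):
  Gamma_p = [[1.2243]]
  r_p     = [-0.524]
With p = 1 this is the single equation gamma(0) phi_1 = gamma(1):
  phi_hat_1 = gamma(1) / gamma(0) = -0.524 / 1.2243 = -0.4280.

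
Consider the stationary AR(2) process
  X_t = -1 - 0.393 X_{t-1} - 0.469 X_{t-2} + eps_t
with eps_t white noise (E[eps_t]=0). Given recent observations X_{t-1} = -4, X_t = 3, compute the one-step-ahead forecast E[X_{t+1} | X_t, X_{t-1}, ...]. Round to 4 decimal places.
E[X_{t+1} \mid \mathcal F_t] = -0.3030

For an AR(p) model X_t = c + sum_i phi_i X_{t-i} + eps_t, the
one-step-ahead conditional mean is
  E[X_{t+1} | X_t, ...] = c + sum_i phi_i X_{t+1-i}.
Substitute known values:
  E[X_{t+1} | ...] = -1 + (-0.393) * (3) + (-0.469) * (-4)
                   = -0.3030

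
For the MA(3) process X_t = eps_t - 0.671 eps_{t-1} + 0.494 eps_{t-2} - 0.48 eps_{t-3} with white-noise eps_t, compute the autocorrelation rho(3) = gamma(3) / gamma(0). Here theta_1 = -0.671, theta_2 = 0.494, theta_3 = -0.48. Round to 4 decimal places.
\rho(3) = -0.2494

For an MA(q) process with theta_0 = 1, the autocovariance is
  gamma(k) = sigma^2 * sum_{i=0..q-k} theta_i * theta_{i+k},
and rho(k) = gamma(k) / gamma(0). Sigma^2 cancels.
  numerator   = (1)*(-0.48) = -0.48.
  denominator = (1)^2 + (-0.671)^2 + (0.494)^2 + (-0.48)^2 = 1.924677.
  rho(3) = -0.48 / 1.924677 = -0.2494.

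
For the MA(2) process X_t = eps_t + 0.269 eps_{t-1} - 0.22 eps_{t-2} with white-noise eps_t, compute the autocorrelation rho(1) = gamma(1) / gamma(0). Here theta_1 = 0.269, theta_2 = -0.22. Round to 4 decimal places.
\rho(1) = 0.1872

For an MA(q) process with theta_0 = 1, the autocovariance is
  gamma(k) = sigma^2 * sum_{i=0..q-k} theta_i * theta_{i+k},
and rho(k) = gamma(k) / gamma(0). Sigma^2 cancels.
  numerator   = (1)*(0.269) + (0.269)*(-0.22) = 0.20982.
  denominator = (1)^2 + (0.269)^2 + (-0.22)^2 = 1.120761.
  rho(1) = 0.20982 / 1.120761 = 0.1872.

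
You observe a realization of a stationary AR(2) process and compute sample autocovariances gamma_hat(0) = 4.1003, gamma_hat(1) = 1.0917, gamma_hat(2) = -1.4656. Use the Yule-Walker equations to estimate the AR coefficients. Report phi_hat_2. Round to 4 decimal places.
\hat\phi_{2} = -0.4610

The Yule-Walker equations for an AR(p) process read, in matrix form,
  Gamma_p phi = r_p,   with   (Gamma_p)_{ij} = gamma(|i - j|),
                       (r_p)_i = gamma(i),   i,j = 1..p.
Substitute the sample gammas (Toeplitz matrix and right-hand side of size 2):
  Gamma_p = [[4.1003, 1.0917], [1.0917, 4.1003]]
  r_p     = [1.0917, -1.4656]
Written out:
  4.1003 phi_1 + 1.0917 phi_2 = 1.0917
  1.0917 phi_1 + 4.1003 phi_2 = -1.4656
Solve by Cramer's rule:
  det = gamma(0)^2 - gamma(1)^2 = (4.1003)^2 - (1.0917)^2 = 16.81246009 - 1.19180889 = 15.6206512
  phi_hat_1 = [gamma(1) gamma(0) - gamma(1) gamma(2)] / det = [(1.0917)(4.1003) - (1.0917)(-1.4656)] / 15.6206512 = 6.07629303 / 15.6206512 = 0.389
  phi_hat_2 = [gamma(0) gamma(2) - gamma(1)^2] / det = [(4.1003)(-1.4656) - (1.0917)^2] / 15.6206512 = -7.20120857 / 15.6206512 = -0.461
So phi_hat = [0.3890, -0.4610].
Therefore phi_hat_2 = -0.4610.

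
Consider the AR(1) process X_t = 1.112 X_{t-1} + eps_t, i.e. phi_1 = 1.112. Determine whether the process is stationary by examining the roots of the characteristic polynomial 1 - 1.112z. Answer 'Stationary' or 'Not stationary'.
\text{Not stationary}

The AR(p) characteristic polynomial is P(z) = 1 - 1.112z.
Stationarity requires all roots to lie outside the unit circle, i.e. |z| > 1 for every root.
This is linear in z: 1 + (-1.112) z = 0  =>  z = -1/(-1.112) = 0.899281,  |z| = 0.899281.
Moduli of all roots: 0.8993.
All moduli strictly greater than 1? No.
Verdict: Not stationary.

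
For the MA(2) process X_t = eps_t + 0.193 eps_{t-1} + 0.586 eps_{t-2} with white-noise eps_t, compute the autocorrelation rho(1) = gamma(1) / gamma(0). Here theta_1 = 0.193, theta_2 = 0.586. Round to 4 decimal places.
\rho(1) = 0.2217

For an MA(q) process with theta_0 = 1, the autocovariance is
  gamma(k) = sigma^2 * sum_{i=0..q-k} theta_i * theta_{i+k},
and rho(k) = gamma(k) / gamma(0). Sigma^2 cancels.
  numerator   = (1)*(0.193) + (0.193)*(0.586) = 0.306098.
  denominator = (1)^2 + (0.193)^2 + (0.586)^2 = 1.380645.
  rho(1) = 0.306098 / 1.380645 = 0.2217.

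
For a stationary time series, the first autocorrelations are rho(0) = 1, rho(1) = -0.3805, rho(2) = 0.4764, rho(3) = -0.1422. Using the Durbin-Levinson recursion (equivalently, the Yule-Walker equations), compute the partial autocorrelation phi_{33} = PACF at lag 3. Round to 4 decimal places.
\phi_{33} = 0.1601

The PACF at lag k is phi_{kk}, the last component of the solution
to the Yule-Walker system G_k phi = r_k where
  (G_k)_{ij} = rho(|i - j|), (r_k)_i = rho(i), i,j = 1..k.
Equivalently, Durbin-Levinson gives phi_{kk} iteratively:
  phi_{11} = rho(1)
  phi_{kk} = [rho(k) - sum_{j=1..k-1} phi_{k-1,j} rho(k-j)]
            / [1 - sum_{j=1..k-1} phi_{k-1,j} rho(j)],
  phi_{k,j} = phi_{k-1,j} - phi_{kk} phi_{k-1,k-j},  j = 1..k-1.
Step k = 1:
  phi_11 = rho(1) = -0.3805.
Step k = 2:
  phi_22 = [rho(2) - phi_11 rho(1)] / [1 - phi_11 rho(1)] = [0.4764 - (-0.3805)(-0.3805)] / [1 - (-0.3805)(-0.3805)]
         = 0.33161975 / 0.85521975 = 0.38776.
  Update: phi_21 = phi_11 - phi_22 phi_11 = -0.3805 - (0.38776)(-0.3805) = -0.232957.
Step k = 3:
  phi_33 = [rho(3) - phi_21 rho(2) - phi_22 rho(1)] / [1 - phi_21 rho(1) - phi_22 rho(2)]
    numerator   = -0.1422 - (-0.232957)(0.4764) - (0.38776)(-0.3805) = 0.11632349
    denominator = 1 - (-0.232957)(-0.3805) - (0.38776)(0.4764) = 0.72663098
  phi_33 = 0.11632349 / 0.72663098 = 0.1601.
Therefore phi_{33} = 0.1601.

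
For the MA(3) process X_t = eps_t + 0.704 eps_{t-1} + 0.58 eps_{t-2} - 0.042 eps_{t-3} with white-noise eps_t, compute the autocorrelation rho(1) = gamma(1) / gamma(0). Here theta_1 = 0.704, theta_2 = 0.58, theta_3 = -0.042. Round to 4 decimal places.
\rho(1) = 0.5933

For an MA(q) process with theta_0 = 1, the autocovariance is
  gamma(k) = sigma^2 * sum_{i=0..q-k} theta_i * theta_{i+k},
and rho(k) = gamma(k) / gamma(0). Sigma^2 cancels.
  numerator   = (1)*(0.704) + (0.704)*(0.58) + (0.58)*(-0.042) = 1.08796.
  denominator = (1)^2 + (0.704)^2 + (0.58)^2 + (-0.042)^2 = 1.83378.
  rho(1) = 1.08796 / 1.83378 = 0.5933.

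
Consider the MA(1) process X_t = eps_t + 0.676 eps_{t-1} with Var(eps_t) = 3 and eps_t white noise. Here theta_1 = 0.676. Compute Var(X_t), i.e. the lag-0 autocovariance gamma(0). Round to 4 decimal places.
\gamma(0) = 4.3709

For an MA(q) process X_t = eps_t + sum_i theta_i eps_{t-i} with
Var(eps_t) = sigma^2, the variance is
  gamma(0) = sigma^2 * (1 + sum_i theta_i^2).
  sum_i theta_i^2 = (0.676)^2 = 0.456976.
  gamma(0) = 3 * (1 + 0.456976) = 3 * 1.456976 = 4.370928, which rounds to 4.3709.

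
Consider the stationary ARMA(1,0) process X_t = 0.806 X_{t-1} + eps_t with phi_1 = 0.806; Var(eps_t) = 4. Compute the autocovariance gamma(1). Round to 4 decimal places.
\gamma(1) = 9.2019

Multiply the model equation by X_{t-k} and take expectations. With theta_0 = psi_0 = 1 and psi_j the MA(infinity) weights, this gives
  gamma(k) - sum_i phi_i gamma(k-i) = c_k,
  c_k = sigma^2 * sum_{j=k..q} theta_j psi_{j-k}   (c_k = 0 for k > q),
using gamma(-m) = gamma(m).
Pure AR (q = 0): c_0 = sigma^2 = 4, c_k = 0 for k >= 1.
Equations for k = 0 and k = 1 (AR order 1):
  gamma(0) = phi_1 gamma(1) + c_0
  gamma(1) = phi_1 gamma(0) + c_1
Substituting the second into the first: gamma(0) (1 - phi_1^2) = c_0 + phi_1 c_1, so
  gamma(0) = c_0 / (1 - phi_1^2) = 4 / (1 - (0.806)^2) = 4 / 0.350364 = 11.416698.
  gamma(1) = phi_1 gamma(0) = (0.806)(11.416698) = 9.201859.
Therefore gamma(1) = 9.2019 (to 4 decimal places).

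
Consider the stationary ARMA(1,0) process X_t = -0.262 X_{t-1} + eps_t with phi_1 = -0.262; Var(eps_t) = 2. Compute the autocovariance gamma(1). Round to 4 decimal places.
\gamma(1) = -0.5626

Multiply the model equation by X_{t-k} and take expectations. With theta_0 = psi_0 = 1 and psi_j the MA(infinity) weights, this gives
  gamma(k) - sum_i phi_i gamma(k-i) = c_k,
  c_k = sigma^2 * sum_{j=k..q} theta_j psi_{j-k}   (c_k = 0 for k > q),
using gamma(-m) = gamma(m).
Pure AR (q = 0): c_0 = sigma^2 = 2, c_k = 0 for k >= 1.
Equations for k = 0 and k = 1 (AR order 1):
  gamma(0) = phi_1 gamma(1) + c_0
  gamma(1) = phi_1 gamma(0) + c_1
Substituting the second into the first: gamma(0) (1 - phi_1^2) = c_0 + phi_1 c_1, so
  gamma(0) = c_0 / (1 - phi_1^2) = 2 / (1 - (-0.262)^2) = 2 / 0.931356 = 2.147407.
  gamma(1) = phi_1 gamma(0) = (-0.262)(2.147407) = -0.562621.
Therefore gamma(1) = -0.5626 (to 4 decimal places).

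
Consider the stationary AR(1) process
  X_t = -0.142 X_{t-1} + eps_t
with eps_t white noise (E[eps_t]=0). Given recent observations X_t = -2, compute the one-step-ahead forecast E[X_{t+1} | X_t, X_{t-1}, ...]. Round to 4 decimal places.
E[X_{t+1} \mid \mathcal F_t] = 0.2840

For an AR(p) model X_t = c + sum_i phi_i X_{t-i} + eps_t, the
one-step-ahead conditional mean is
  E[X_{t+1} | X_t, ...] = c + sum_i phi_i X_{t+1-i}.
Substitute known values:
  E[X_{t+1} | ...] = (-0.142) * (-2)
                   = 0.2840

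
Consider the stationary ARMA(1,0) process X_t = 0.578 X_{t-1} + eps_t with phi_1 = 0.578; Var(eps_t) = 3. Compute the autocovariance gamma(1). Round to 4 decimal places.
\gamma(1) = 2.6039

Multiply the model equation by X_{t-k} and take expectations. With theta_0 = psi_0 = 1 and psi_j the MA(infinity) weights, this gives
  gamma(k) - sum_i phi_i gamma(k-i) = c_k,
  c_k = sigma^2 * sum_{j=k..q} theta_j psi_{j-k}   (c_k = 0 for k > q),
using gamma(-m) = gamma(m).
Pure AR (q = 0): c_0 = sigma^2 = 3, c_k = 0 for k >= 1.
Equations for k = 0 and k = 1 (AR order 1):
  gamma(0) = phi_1 gamma(1) + c_0
  gamma(1) = phi_1 gamma(0) + c_1
Substituting the second into the first: gamma(0) (1 - phi_1^2) = c_0 + phi_1 c_1, so
  gamma(0) = c_0 / (1 - phi_1^2) = 3 / (1 - (0.578)^2) = 3 / 0.665916 = 4.505073.
  gamma(1) = phi_1 gamma(0) = (0.578)(4.505073) = 2.603932.
Therefore gamma(1) = 2.6039 (to 4 decimal places).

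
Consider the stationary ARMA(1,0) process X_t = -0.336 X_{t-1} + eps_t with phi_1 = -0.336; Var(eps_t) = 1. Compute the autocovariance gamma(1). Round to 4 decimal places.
\gamma(1) = -0.3788

Multiply the model equation by X_{t-k} and take expectations. With theta_0 = psi_0 = 1 and psi_j the MA(infinity) weights, this gives
  gamma(k) - sum_i phi_i gamma(k-i) = c_k,
  c_k = sigma^2 * sum_{j=k..q} theta_j psi_{j-k}   (c_k = 0 for k > q),
using gamma(-m) = gamma(m).
Pure AR (q = 0): c_0 = sigma^2 = 1, c_k = 0 for k >= 1.
Equations for k = 0 and k = 1 (AR order 1):
  gamma(0) = phi_1 gamma(1) + c_0
  gamma(1) = phi_1 gamma(0) + c_1
Substituting the second into the first: gamma(0) (1 - phi_1^2) = c_0 + phi_1 c_1, so
  gamma(0) = c_0 / (1 - phi_1^2) = 1 / (1 - (-0.336)^2) = 1 / 0.887104 = 1.127264.
  gamma(1) = phi_1 gamma(0) = (-0.336)(1.127264) = -0.378761.
Therefore gamma(1) = -0.3788 (to 4 decimal places).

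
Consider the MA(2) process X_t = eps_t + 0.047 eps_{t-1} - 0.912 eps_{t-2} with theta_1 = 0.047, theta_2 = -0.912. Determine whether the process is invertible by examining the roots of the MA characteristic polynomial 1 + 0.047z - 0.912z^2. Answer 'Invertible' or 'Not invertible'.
\text{Invertible}

The MA(q) characteristic polynomial is P(z) = 1 + 0.047z - 0.912z^2.
Invertibility requires all roots to lie outside the unit circle, i.e. |z| > 1 for every root.
Set 1 + (0.047) z + (-0.912) z^2 = 0, i.e. a z^2 + b z + c = 0 with a = -0.912, b = 0.047, c = 1.
Discriminant D = b^2 - 4ac = (0.047)^2 - 4*(-0.912)*1 = 0.002209 - (-3.648) = 3.650209.
D >= 0, so the roots are real: z = (-b +/- sqrt(D)) / (2a) = (-0.047 +/- 1.910552) / (-1.824).
  z_1 = (-0.047 + 1.910552) / (-1.824) = -1.0217,   |z_1| = 1.0217.
  z_2 = (-0.047 - 1.910552) / (-1.824) = 1.0732,   |z_2| = 1.0732.
Moduli of all roots: 1.0217, 1.0732.
All moduli strictly greater than 1? Yes.
Verdict: Invertible.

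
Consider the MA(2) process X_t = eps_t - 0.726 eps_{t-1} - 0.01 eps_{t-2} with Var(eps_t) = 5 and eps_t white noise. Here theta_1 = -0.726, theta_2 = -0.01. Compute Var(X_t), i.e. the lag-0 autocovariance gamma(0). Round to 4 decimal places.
\gamma(0) = 7.6359

For an MA(q) process X_t = eps_t + sum_i theta_i eps_{t-i} with
Var(eps_t) = sigma^2, the variance is
  gamma(0) = sigma^2 * (1 + sum_i theta_i^2).
  sum_i theta_i^2 = (-0.726)^2 + (-0.01)^2 = 0.527076 + 0.0001 = 0.527176.
  gamma(0) = 5 * (1 + 0.527176) = 5 * 1.527176 = 7.63588, which rounds to 7.6359.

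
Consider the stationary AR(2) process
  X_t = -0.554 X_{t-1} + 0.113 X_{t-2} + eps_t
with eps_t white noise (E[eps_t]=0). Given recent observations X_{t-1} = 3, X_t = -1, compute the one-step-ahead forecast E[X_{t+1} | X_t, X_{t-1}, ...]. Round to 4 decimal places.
E[X_{t+1} \mid \mathcal F_t] = 0.8930

For an AR(p) model X_t = c + sum_i phi_i X_{t-i} + eps_t, the
one-step-ahead conditional mean is
  E[X_{t+1} | X_t, ...] = c + sum_i phi_i X_{t+1-i}.
Substitute known values:
  E[X_{t+1} | ...] = (-0.554) * (-1) + (0.113) * (3)
                   = 0.8930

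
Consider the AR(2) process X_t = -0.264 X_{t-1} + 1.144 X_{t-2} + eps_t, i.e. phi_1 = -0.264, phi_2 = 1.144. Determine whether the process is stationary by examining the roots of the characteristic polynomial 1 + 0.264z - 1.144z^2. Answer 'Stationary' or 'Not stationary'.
\text{Not stationary}

The AR(p) characteristic polynomial is P(z) = 1 + 0.264z - 1.144z^2.
Stationarity requires all roots to lie outside the unit circle, i.e. |z| > 1 for every root.
Set 1 + (0.264) z + (-1.144) z^2 = 0, i.e. a z^2 + b z + c = 0 with a = -1.144, b = 0.264, c = 1.
Discriminant D = b^2 - 4ac = (0.264)^2 - 4*(-1.144)*1 = 0.069696 - (-4.576) = 4.645696.
D >= 0, so the roots are real: z = (-b +/- sqrt(D)) / (2a) = (-0.264 +/- 2.155388) / (-2.288).
  z_1 = (-0.264 + 2.155388) / (-2.288) = -0.8267,   |z_1| = 0.8267.
  z_2 = (-0.264 - 2.155388) / (-2.288) = 1.0574,   |z_2| = 1.0574.
Moduli of all roots: 0.8267, 1.0574.
All moduli strictly greater than 1? No.
Verdict: Not stationary.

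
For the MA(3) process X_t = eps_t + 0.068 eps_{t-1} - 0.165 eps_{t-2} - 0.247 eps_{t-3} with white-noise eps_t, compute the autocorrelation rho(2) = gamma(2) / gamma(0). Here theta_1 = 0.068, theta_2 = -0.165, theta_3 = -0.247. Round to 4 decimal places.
\rho(2) = -0.1663

For an MA(q) process with theta_0 = 1, the autocovariance is
  gamma(k) = sigma^2 * sum_{i=0..q-k} theta_i * theta_{i+k},
and rho(k) = gamma(k) / gamma(0). Sigma^2 cancels.
  numerator   = (1)*(-0.165) + (0.068)*(-0.247) = -0.181796.
  denominator = (1)^2 + (0.068)^2 + (-0.165)^2 + (-0.247)^2 = 1.092858.
  rho(2) = -0.181796 / 1.092858 = -0.1663.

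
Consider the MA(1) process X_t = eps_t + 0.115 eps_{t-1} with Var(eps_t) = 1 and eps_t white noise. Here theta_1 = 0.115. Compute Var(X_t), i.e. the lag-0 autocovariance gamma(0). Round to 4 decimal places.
\gamma(0) = 1.0132

For an MA(q) process X_t = eps_t + sum_i theta_i eps_{t-i} with
Var(eps_t) = sigma^2, the variance is
  gamma(0) = sigma^2 * (1 + sum_i theta_i^2).
  sum_i theta_i^2 = (0.115)^2 = 0.013225.
  gamma(0) = 1 * (1 + 0.013225) = 1 * 1.013225 = 1.013225, which rounds to 1.0132.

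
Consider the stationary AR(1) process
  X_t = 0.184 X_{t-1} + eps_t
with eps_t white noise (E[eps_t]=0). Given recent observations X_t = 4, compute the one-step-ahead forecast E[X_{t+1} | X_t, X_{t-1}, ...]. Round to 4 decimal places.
E[X_{t+1} \mid \mathcal F_t] = 0.7360

For an AR(p) model X_t = c + sum_i phi_i X_{t-i} + eps_t, the
one-step-ahead conditional mean is
  E[X_{t+1} | X_t, ...] = c + sum_i phi_i X_{t+1-i}.
Substitute known values:
  E[X_{t+1} | ...] = (0.184) * (4)
                   = 0.7360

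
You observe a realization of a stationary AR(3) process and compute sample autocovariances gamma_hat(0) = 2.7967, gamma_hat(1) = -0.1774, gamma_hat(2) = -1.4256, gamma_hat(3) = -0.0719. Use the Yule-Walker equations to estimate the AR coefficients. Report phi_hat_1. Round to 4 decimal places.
\hat\phi_{1} = -0.1720

The Yule-Walker equations for an AR(p) process read, in matrix form,
  Gamma_p phi = r_p,   with   (Gamma_p)_{ij} = gamma(|i - j|),
                       (r_p)_i = gamma(i),   i,j = 1..p.
Substitute the sample gammas (Toeplitz matrix and right-hand side of size 3):
  Gamma_p = [[2.7967, -0.1774, -1.4256], [-0.1774, 2.7967, -0.1774], [-1.4256, -0.1774, 2.7967]]
  r_p     = [-0.1774, -1.4256, -0.0719]
Written out (R1..R3):
  (R1) 2.7967 phi_1 - 0.1774 phi_2 - 1.4256 phi_3 = -0.1774
  (R2) -0.1774 phi_1 + 2.7967 phi_2 - 0.1774 phi_3 = -1.4256
  (R3) -1.4256 phi_1 - 0.1774 phi_2 + 2.7967 phi_3 = -0.0719
Gaussian elimination:
  R2 <- R2 - (-0.1774/2.7967) R1 = R2 - (-0.063432) R1:  2.785447 phi_2 - 0.267829 phi_3 = -1.436853
  R3 <- R3 - (-1.4256/2.7967) R1 = R3 - (-0.509744) R1:  -0.267829 phi_2 + 2.070009 phi_3 = -0.162329
  R3 <- R3 - (-0.267829/2.785447) R2 = R3 - (-0.096153) R2:  2.044257 phi_3 = -0.300486
Back-substitution:
  phi_hat_3 = -0.300486 / 2.044257 = -0.14699
  phi_hat_2 = (-1.436853 - (-0.267829)(-0.14699)) / 2.785447 = -0.529976
  phi_hat_1 = (-0.1774 - (-0.1774)(-0.529976) - (-1.4256)(-0.14699)) / 2.7967 = -0.171977
So phi_hat = [-0.1720, -0.5300, -0.1470].
Therefore phi_hat_1 = -0.1720.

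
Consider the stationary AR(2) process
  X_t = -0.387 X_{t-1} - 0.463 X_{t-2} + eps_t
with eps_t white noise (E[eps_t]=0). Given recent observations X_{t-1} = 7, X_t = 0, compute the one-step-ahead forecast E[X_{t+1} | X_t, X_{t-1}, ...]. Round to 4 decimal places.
E[X_{t+1} \mid \mathcal F_t] = -3.2410

For an AR(p) model X_t = c + sum_i phi_i X_{t-i} + eps_t, the
one-step-ahead conditional mean is
  E[X_{t+1} | X_t, ...] = c + sum_i phi_i X_{t+1-i}.
Substitute known values:
  E[X_{t+1} | ...] = (-0.387) * (0) + (-0.463) * (7)
                   = -3.2410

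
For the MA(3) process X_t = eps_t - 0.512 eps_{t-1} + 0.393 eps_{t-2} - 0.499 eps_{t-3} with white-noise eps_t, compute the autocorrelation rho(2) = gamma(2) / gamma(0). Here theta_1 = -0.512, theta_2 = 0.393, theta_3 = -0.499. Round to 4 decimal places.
\rho(2) = 0.3893

For an MA(q) process with theta_0 = 1, the autocovariance is
  gamma(k) = sigma^2 * sum_{i=0..q-k} theta_i * theta_{i+k},
and rho(k) = gamma(k) / gamma(0). Sigma^2 cancels.
  numerator   = (1)*(0.393) + (-0.512)*(-0.499) = 0.648488.
  denominator = (1)^2 + (-0.512)^2 + (0.393)^2 + (-0.499)^2 = 1.665594.
  rho(2) = 0.648488 / 1.665594 = 0.3893.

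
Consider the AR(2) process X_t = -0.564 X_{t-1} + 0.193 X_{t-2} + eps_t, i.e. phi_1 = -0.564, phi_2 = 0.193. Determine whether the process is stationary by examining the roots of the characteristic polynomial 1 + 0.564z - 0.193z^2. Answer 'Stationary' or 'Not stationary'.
\text{Stationary}

The AR(p) characteristic polynomial is P(z) = 1 + 0.564z - 0.193z^2.
Stationarity requires all roots to lie outside the unit circle, i.e. |z| > 1 for every root.
Set 1 + (0.564) z + (-0.193) z^2 = 0, i.e. a z^2 + b z + c = 0 with a = -0.193, b = 0.564, c = 1.
Discriminant D = b^2 - 4ac = (0.564)^2 - 4*(-0.193)*1 = 0.318096 - (-0.772) = 1.090096.
D >= 0, so the roots are real: z = (-b +/- sqrt(D)) / (2a) = (-0.564 +/- 1.044077) / (-0.386).
  z_1 = (-0.564 + 1.044077) / (-0.386) = -1.2437,   |z_1| = 1.2437.
  z_2 = (-0.564 - 1.044077) / (-0.386) = 4.166,   |z_2| = 4.166.
Moduli of all roots: 1.2437, 4.1660.
All moduli strictly greater than 1? Yes.
Verdict: Stationary.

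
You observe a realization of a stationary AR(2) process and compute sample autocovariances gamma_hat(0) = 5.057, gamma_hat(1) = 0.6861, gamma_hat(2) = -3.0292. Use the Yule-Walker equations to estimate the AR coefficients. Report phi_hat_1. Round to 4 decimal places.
\hat\phi_{1} = 0.2210

The Yule-Walker equations for an AR(p) process read, in matrix form,
  Gamma_p phi = r_p,   with   (Gamma_p)_{ij} = gamma(|i - j|),
                       (r_p)_i = gamma(i),   i,j = 1..p.
Substitute the sample gammas (Toeplitz matrix and right-hand side of size 2):
  Gamma_p = [[5.057, 0.6861], [0.6861, 5.057]]
  r_p     = [0.6861, -3.0292]
Written out:
  5.057 phi_1 + 0.6861 phi_2 = 0.6861
  0.6861 phi_1 + 5.057 phi_2 = -3.0292
Solve by Cramer's rule:
  det = gamma(0)^2 - gamma(1)^2 = (5.057)^2 - (0.6861)^2 = 25.573249 - 0.47073321 = 25.10251579
  phi_hat_1 = [gamma(1) gamma(0) - gamma(1) gamma(2)] / det = [(0.6861)(5.057) - (0.6861)(-3.0292)] / 25.10251579 = 5.54794182 / 25.10251579 = 0.221
  phi_hat_2 = [gamma(0) gamma(2) - gamma(1)^2] / det = [(5.057)(-3.0292) - (0.6861)^2] / 25.10251579 = -15.78939761 / 25.10251579 = -0.629
So phi_hat = [0.2210, -0.6290].
Therefore phi_hat_1 = 0.2210.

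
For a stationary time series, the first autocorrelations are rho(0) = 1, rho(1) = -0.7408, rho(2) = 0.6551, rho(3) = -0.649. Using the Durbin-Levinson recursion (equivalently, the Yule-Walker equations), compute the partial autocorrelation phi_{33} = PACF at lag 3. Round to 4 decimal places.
\phi_{33} = -0.2429

The PACF at lag k is phi_{kk}, the last component of the solution
to the Yule-Walker system G_k phi = r_k where
  (G_k)_{ij} = rho(|i - j|), (r_k)_i = rho(i), i,j = 1..k.
Equivalently, Durbin-Levinson gives phi_{kk} iteratively:
  phi_{11} = rho(1)
  phi_{kk} = [rho(k) - sum_{j=1..k-1} phi_{k-1,j} rho(k-j)]
            / [1 - sum_{j=1..k-1} phi_{k-1,j} rho(j)],
  phi_{k,j} = phi_{k-1,j} - phi_{kk} phi_{k-1,k-j},  j = 1..k-1.
Step k = 1:
  phi_11 = rho(1) = -0.7408.
Step k = 2:
  phi_22 = [rho(2) - phi_11 rho(1)] / [1 - phi_11 rho(1)] = [0.6551 - (-0.7408)(-0.7408)] / [1 - (-0.7408)(-0.7408)]
         = 0.10631536 / 0.45121536 = 0.23562.
  Update: phi_21 = phi_11 - phi_22 phi_11 = -0.7408 - (0.23562)(-0.7408) = -0.566253.
Step k = 3:
  phi_33 = [rho(3) - phi_21 rho(2) - phi_22 rho(1)] / [1 - phi_21 rho(1) - phi_22 rho(2)]
    numerator   = -0.649 - (-0.566253)(0.6551) - (0.23562)(-0.7408) = -0.10350056
    denominator = 1 - (-0.566253)(-0.7408) - (0.23562)(0.6551) = 0.42616534
  phi_33 = -0.10350056 / 0.42616534 = -0.2429.
Therefore phi_{33} = -0.2429.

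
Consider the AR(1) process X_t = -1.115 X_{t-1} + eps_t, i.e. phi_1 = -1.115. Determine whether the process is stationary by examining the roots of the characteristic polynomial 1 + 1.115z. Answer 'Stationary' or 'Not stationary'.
\text{Not stationary}

The AR(p) characteristic polynomial is P(z) = 1 + 1.115z.
Stationarity requires all roots to lie outside the unit circle, i.e. |z| > 1 for every root.
This is linear in z: 1 + (1.115) z = 0  =>  z = -1/(1.115) = -0.896861,  |z| = 0.896861.
Moduli of all roots: 0.8969.
All moduli strictly greater than 1? No.
Verdict: Not stationary.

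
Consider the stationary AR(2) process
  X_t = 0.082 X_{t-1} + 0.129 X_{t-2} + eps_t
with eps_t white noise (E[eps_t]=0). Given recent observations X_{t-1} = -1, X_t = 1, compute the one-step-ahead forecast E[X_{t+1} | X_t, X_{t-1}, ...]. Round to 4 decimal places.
E[X_{t+1} \mid \mathcal F_t] = -0.0470

For an AR(p) model X_t = c + sum_i phi_i X_{t-i} + eps_t, the
one-step-ahead conditional mean is
  E[X_{t+1} | X_t, ...] = c + sum_i phi_i X_{t+1-i}.
Substitute known values:
  E[X_{t+1} | ...] = (0.082) * (1) + (0.129) * (-1)
                   = -0.0470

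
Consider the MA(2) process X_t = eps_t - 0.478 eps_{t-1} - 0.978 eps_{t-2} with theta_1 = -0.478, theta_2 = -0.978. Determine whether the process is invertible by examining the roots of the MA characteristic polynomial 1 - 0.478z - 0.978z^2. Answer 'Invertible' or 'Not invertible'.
\text{Not invertible}

The MA(q) characteristic polynomial is P(z) = 1 - 0.478z - 0.978z^2.
Invertibility requires all roots to lie outside the unit circle, i.e. |z| > 1 for every root.
Set 1 + (-0.478) z + (-0.978) z^2 = 0, i.e. a z^2 + b z + c = 0 with a = -0.978, b = -0.478, c = 1.
Discriminant D = b^2 - 4ac = (-0.478)^2 - 4*(-0.978)*1 = 0.228484 - (-3.912) = 4.140484.
D >= 0, so the roots are real: z = (-b +/- sqrt(D)) / (2a) = (0.478 +/- 2.034818) / (-1.956).
  z_1 = (0.478 + 2.034818) / (-1.956) = -1.2847,   |z_1| = 1.2847.
  z_2 = (0.478 - 2.034818) / (-1.956) = 0.7959,   |z_2| = 0.7959.
Moduli of all roots: 1.2847, 0.7959.
All moduli strictly greater than 1? No.
Verdict: Not invertible.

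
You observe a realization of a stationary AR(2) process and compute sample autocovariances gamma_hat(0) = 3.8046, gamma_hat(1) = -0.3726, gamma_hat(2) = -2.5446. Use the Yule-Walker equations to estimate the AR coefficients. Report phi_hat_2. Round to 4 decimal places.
\hat\phi_{2} = -0.6850

The Yule-Walker equations for an AR(p) process read, in matrix form,
  Gamma_p phi = r_p,   with   (Gamma_p)_{ij} = gamma(|i - j|),
                       (r_p)_i = gamma(i),   i,j = 1..p.
Substitute the sample gammas (Toeplitz matrix and right-hand side of size 2):
  Gamma_p = [[3.8046, -0.3726], [-0.3726, 3.8046]]
  r_p     = [-0.3726, -2.5446]
Written out:
  3.8046 phi_1 - 0.3726 phi_2 = -0.3726
  -0.3726 phi_1 + 3.8046 phi_2 = -2.5446
Solve by Cramer's rule:
  det = gamma(0)^2 - gamma(1)^2 = (3.8046)^2 - (-0.3726)^2 = 14.47498116 - 0.13883076 = 14.3361504
  phi_hat_1 = [gamma(1) gamma(0) - gamma(1) gamma(2)] / det = [(-0.3726)(3.8046) - (-0.3726)(-2.5446)] / 14.3361504 = -2.36571192 / 14.3361504 = -0.165
  phi_hat_2 = [gamma(0) gamma(2) - gamma(1)^2] / det = [(3.8046)(-2.5446) - (-0.3726)^2] / 14.3361504 = -9.82001592 / 14.3361504 = -0.685
So phi_hat = [-0.1650, -0.6850].
Therefore phi_hat_2 = -0.6850.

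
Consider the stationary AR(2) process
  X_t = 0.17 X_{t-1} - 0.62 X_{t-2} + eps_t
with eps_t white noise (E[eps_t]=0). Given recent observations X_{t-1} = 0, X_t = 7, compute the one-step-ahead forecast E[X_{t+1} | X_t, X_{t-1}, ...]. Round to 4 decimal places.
E[X_{t+1} \mid \mathcal F_t] = 1.1900

For an AR(p) model X_t = c + sum_i phi_i X_{t-i} + eps_t, the
one-step-ahead conditional mean is
  E[X_{t+1} | X_t, ...] = c + sum_i phi_i X_{t+1-i}.
Substitute known values:
  E[X_{t+1} | ...] = (0.17) * (7) + (-0.62) * (0)
                   = 1.1900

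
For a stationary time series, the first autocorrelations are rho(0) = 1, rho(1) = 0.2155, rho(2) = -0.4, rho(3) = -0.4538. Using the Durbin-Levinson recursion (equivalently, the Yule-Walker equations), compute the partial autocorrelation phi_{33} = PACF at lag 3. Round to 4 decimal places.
\phi_{33} = -0.3040

The PACF at lag k is phi_{kk}, the last component of the solution
to the Yule-Walker system G_k phi = r_k where
  (G_k)_{ij} = rho(|i - j|), (r_k)_i = rho(i), i,j = 1..k.
Equivalently, Durbin-Levinson gives phi_{kk} iteratively:
  phi_{11} = rho(1)
  phi_{kk} = [rho(k) - sum_{j=1..k-1} phi_{k-1,j} rho(k-j)]
            / [1 - sum_{j=1..k-1} phi_{k-1,j} rho(j)],
  phi_{k,j} = phi_{k-1,j} - phi_{kk} phi_{k-1,k-j},  j = 1..k-1.
Step k = 1:
  phi_11 = rho(1) = 0.2155.
Step k = 2:
  phi_22 = [rho(2) - phi_11 rho(1)] / [1 - phi_11 rho(1)] = [-0.4 - (0.2155)(0.2155)] / [1 - (0.2155)(0.2155)]
         = -0.44644025 / 0.95355975 = -0.468183.
  Update: phi_21 = phi_11 - phi_22 phi_11 = 0.2155 - (-0.468183)(0.2155) = 0.316393.
Step k = 3:
  phi_33 = [rho(3) - phi_21 rho(2) - phi_22 rho(1)] / [1 - phi_21 rho(1) - phi_22 rho(2)]
    numerator   = -0.4538 - (0.316393)(-0.4) - (-0.468183)(0.2155) = -0.22634926
    denominator = 1 - (0.316393)(0.2155) - (-0.468183)(-0.4) = 0.74454411
  phi_33 = -0.22634926 / 0.74454411 = -0.304.
Therefore phi_{33} = -0.3040.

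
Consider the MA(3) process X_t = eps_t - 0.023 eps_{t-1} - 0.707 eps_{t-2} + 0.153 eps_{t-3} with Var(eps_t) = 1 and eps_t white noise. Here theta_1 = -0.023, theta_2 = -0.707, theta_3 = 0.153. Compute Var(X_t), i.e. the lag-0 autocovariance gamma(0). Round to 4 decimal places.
\gamma(0) = 1.5238

For an MA(q) process X_t = eps_t + sum_i theta_i eps_{t-i} with
Var(eps_t) = sigma^2, the variance is
  gamma(0) = sigma^2 * (1 + sum_i theta_i^2).
  sum_i theta_i^2 = (-0.023)^2 + (-0.707)^2 + (0.153)^2 = 0.000529 + 0.499849 + 0.023409 = 0.523787.
  gamma(0) = 1 * (1 + 0.523787) = 1 * 1.523787 = 1.523787, which rounds to 1.5238.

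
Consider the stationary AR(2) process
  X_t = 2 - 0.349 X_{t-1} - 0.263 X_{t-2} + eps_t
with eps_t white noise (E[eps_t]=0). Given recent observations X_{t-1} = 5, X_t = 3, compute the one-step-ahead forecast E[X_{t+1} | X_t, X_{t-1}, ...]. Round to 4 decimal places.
E[X_{t+1} \mid \mathcal F_t] = -0.3620

For an AR(p) model X_t = c + sum_i phi_i X_{t-i} + eps_t, the
one-step-ahead conditional mean is
  E[X_{t+1} | X_t, ...] = c + sum_i phi_i X_{t+1-i}.
Substitute known values:
  E[X_{t+1} | ...] = 2 + (-0.349) * (3) + (-0.263) * (5)
                   = -0.3620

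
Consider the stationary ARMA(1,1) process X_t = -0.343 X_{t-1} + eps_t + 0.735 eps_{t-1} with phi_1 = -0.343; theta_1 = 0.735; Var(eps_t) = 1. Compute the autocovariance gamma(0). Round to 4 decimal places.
\gamma(0) = 1.1742

Multiply the model equation by X_{t-k} and take expectations. With theta_0 = psi_0 = 1 and psi_j the MA(infinity) weights, this gives
  gamma(k) - sum_i phi_i gamma(k-i) = c_k,
  c_k = sigma^2 * sum_{j=k..q} theta_j psi_{j-k}   (c_k = 0 for k > q),
using gamma(-m) = gamma(m).
psi-weights needed (psi_j = theta_j + sum_i phi_i psi_{j-i}):
  psi_1 = theta_1 + phi_1 = 0.735 + (-0.343) = 0.392
Right-hand sides:
  c_0 = sigma^2 (1 + theta_1 psi_1) = 1 * (1 + (0.735)(0.392)) = 1 * 1.28812 = 1.28812
  c_1 = sigma^2 theta_1 = 1 * (0.735) = 0.735
  c_2 = 0
Equations for k = 0 and k = 1 (AR order 1):
  gamma(0) = phi_1 gamma(1) + c_0
  gamma(1) = phi_1 gamma(0) + c_1
Substituting the second into the first: gamma(0) (1 - phi_1^2) = c_0 + phi_1 c_1, so
  gamma(0) = (c_0 + phi_1 c_1) / (1 - phi_1^2) = (1.28812 + (-0.343)(0.735)) / (1 - (-0.343)^2) = 1.036015 / 0.882351 = 1.174153.
Therefore gamma(0) = 1.1742 (to 4 decimal places).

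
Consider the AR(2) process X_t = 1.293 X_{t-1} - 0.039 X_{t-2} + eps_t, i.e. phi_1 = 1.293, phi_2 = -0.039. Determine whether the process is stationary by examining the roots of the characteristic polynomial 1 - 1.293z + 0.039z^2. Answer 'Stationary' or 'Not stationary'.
\text{Not stationary}

The AR(p) characteristic polynomial is P(z) = 1 - 1.293z + 0.039z^2.
Stationarity requires all roots to lie outside the unit circle, i.e. |z| > 1 for every root.
Set 1 + (-1.293) z + (0.039) z^2 = 0, i.e. a z^2 + b z + c = 0 with a = 0.039, b = -1.293, c = 1.
Discriminant D = b^2 - 4ac = (-1.293)^2 - 4*(0.039)*1 = 1.671849 - (0.156) = 1.515849.
D >= 0, so the roots are real: z = (-b +/- sqrt(D)) / (2a) = (1.293 +/- 1.231198) / (0.078).
  z_1 = (1.293 + 1.231198) / (0.078) = 32.3615,   |z_1| = 32.3615.
  z_2 = (1.293 - 1.231198) / (0.078) = 0.7923,   |z_2| = 0.7923.
Moduli of all roots: 32.3615, 0.7923.
All moduli strictly greater than 1? No.
Verdict: Not stationary.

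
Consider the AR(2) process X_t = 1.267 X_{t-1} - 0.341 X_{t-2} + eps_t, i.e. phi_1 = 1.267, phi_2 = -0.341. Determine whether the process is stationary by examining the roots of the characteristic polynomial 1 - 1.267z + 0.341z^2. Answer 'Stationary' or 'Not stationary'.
\text{Stationary}

The AR(p) characteristic polynomial is P(z) = 1 - 1.267z + 0.341z^2.
Stationarity requires all roots to lie outside the unit circle, i.e. |z| > 1 for every root.
Set 1 + (-1.267) z + (0.341) z^2 = 0, i.e. a z^2 + b z + c = 0 with a = 0.341, b = -1.267, c = 1.
Discriminant D = b^2 - 4ac = (-1.267)^2 - 4*(0.341)*1 = 1.605289 - (1.364) = 0.241289.
D >= 0, so the roots are real: z = (-b +/- sqrt(D)) / (2a) = (1.267 +/- 0.491212) / (0.682).
  z_1 = (1.267 + 0.491212) / (0.682) = 2.578,   |z_1| = 2.578.
  z_2 = (1.267 - 0.491212) / (0.682) = 1.1375,   |z_2| = 1.1375.
Moduli of all roots: 2.5780, 1.1375.
All moduli strictly greater than 1? Yes.
Verdict: Stationary.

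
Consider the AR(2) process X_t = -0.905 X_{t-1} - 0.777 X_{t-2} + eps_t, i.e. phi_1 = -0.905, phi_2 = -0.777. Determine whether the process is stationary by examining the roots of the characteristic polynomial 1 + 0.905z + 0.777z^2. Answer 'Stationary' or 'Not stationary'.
\text{Stationary}

The AR(p) characteristic polynomial is P(z) = 1 + 0.905z + 0.777z^2.
Stationarity requires all roots to lie outside the unit circle, i.e. |z| > 1 for every root.
Set 1 + (0.905) z + (0.777) z^2 = 0, i.e. a z^2 + b z + c = 0 with a = 0.777, b = 0.905, c = 1.
Discriminant D = b^2 - 4ac = (0.905)^2 - 4*(0.777)*1 = 0.819025 - (3.108) = -2.288975.
D < 0, so the roots are the complex-conjugate pair z = (-b +/- i sqrt(-D)) / (2a) = -0.5824 +/- 0.9736i.
For a conjugate pair |z|^2 = z * conj(z) = (product of roots) = c/a = 1/(0.777) = 1.287001, so |z| = sqrt(1.287001) = 1.1345 for both roots.
Moduli of all roots: 1.1345, 1.1345.
All moduli strictly greater than 1? Yes.
Verdict: Stationary.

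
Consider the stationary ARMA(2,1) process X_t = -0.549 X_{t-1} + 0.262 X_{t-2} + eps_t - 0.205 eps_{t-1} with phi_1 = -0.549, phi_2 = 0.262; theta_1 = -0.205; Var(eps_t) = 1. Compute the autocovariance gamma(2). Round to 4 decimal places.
\gamma(2) = 2.3235

Multiply the model equation by X_{t-k} and take expectations. With theta_0 = psi_0 = 1 and psi_j the MA(infinity) weights, this gives
  gamma(k) - sum_i phi_i gamma(k-i) = c_k,
  c_k = sigma^2 * sum_{j=k..q} theta_j psi_{j-k}   (c_k = 0 for k > q),
using gamma(-m) = gamma(m).
psi-weights needed (psi_j = theta_j + sum_i phi_i psi_{j-i}):
  psi_1 = theta_1 + phi_1 = -0.205 + (-0.549) = -0.754
Right-hand sides:
  c_0 = sigma^2 (1 + theta_1 psi_1) = 1 * (1 + (-0.205)(-0.754)) = 1 * 1.15457 = 1.15457
  c_1 = sigma^2 theta_1 = 1 * (-0.205) = -0.205
  c_2 = 0
Equations for k = 0, 1, 2 (AR order 2, c_2 = 0):
  (E0) gamma(0) = phi_1 gamma(1) + phi_2 gamma(2) + c_0
  (E1) gamma(1) = phi_1 gamma(0) + phi_2 gamma(1) + c_1
  (E2) gamma(2) = phi_1 gamma(1) + phi_2 gamma(0)
From (E1): gamma(1) = A gamma(0) + B with
  A = phi_1 / (1 - phi_2) = -0.549 / 0.738 = -0.743902,   B = c_1 / (1 - phi_2) = -0.205 / 0.738 = -0.277778.
Insert (E2) into (E0): gamma(0) (1 - phi_2^2) = phi_1 (1 + phi_2) gamma(1) + c_0.
  phi_1 (1 + phi_2) = (-0.549)(1.262) = -0.692838,   1 - phi_2^2 = 0.931356.
Replace gamma(1) by A gamma(0) + B and collect gamma(0):
  gamma(0) [0.931356 - (-0.692838)(-0.743902)] = (-0.692838)(-0.277778) + 1.15457
  gamma(0) * 0.415952 = 1.347025
  gamma(0) = 1.347025 / 0.415952 = 3.238414.
  gamma(1) = A gamma(0) + B = (-0.743902)(3.238414) + (-0.277778) = -2.686842.
  gamma(2) = phi_1 gamma(1) + phi_2 gamma(0) = (-0.549)(-2.686842) + (0.262)(3.238414) = 2.32354.
Therefore gamma(2) = 2.3235 (to 4 decimal places).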